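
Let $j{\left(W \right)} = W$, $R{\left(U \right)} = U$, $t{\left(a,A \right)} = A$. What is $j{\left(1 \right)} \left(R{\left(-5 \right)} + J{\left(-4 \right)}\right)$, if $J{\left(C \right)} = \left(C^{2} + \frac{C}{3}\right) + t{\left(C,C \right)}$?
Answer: $\frac{17}{3} \approx 5.6667$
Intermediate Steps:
$J{\left(C \right)} = C^{2} + \frac{4 C}{3}$ ($J{\left(C \right)} = \left(C^{2} + \frac{C}{3}\right) + C = C^{2} + \frac{4 C}{3}$)
$j{\left(1 \right)} \left(R{\left(-5 \right)} + J{\left(-4 \right)}\right) = 1 \left(-5 + \frac{1}{3} \left(-4\right) \left(4 + 3 \left(-4\right)\right)\right) = 1 \left(-5 + \frac{1}{3} \left(-4\right) \left(4 - 12\right)\right) = 1 \left(-5 + \frac{1}{3} \left(-4\right) \left(-8\right)\right) = 1 \left(-5 + \frac{32}{3}\right) = 1 \cdot \frac{17}{3} = \frac{17}{3}$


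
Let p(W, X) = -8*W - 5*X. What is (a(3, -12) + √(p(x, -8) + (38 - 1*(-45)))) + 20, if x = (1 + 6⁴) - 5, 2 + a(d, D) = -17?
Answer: 1 + I*√10213 ≈ 1.0 + 101.06*I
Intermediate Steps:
a(d, D) = -19 (a(d, D) = -2 - 17 = -19)
x = 1292 (x = (1 + 1296) - 5 = 1297 - 5 = 1292)
(a(3, -12) + √(p(x, -8) + (38 - 1*(-45)))) + 20 = (-19 + √((-8*1292 - 5*(-8)) + (38 - 1*(-45)))) + 20 = (-19 + √((-10336 + 40) + (38 + 45))) + 20 = (-19 + √(-10296 + 83)) + 20 = (-19 + √(-10213)) + 20 = (-19 + I*√10213) + 20 = 1 + I*√10213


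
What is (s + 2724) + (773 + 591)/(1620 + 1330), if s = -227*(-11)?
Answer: 7701657/1475 ≈ 5221.5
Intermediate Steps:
s = 2497
(s + 2724) + (773 + 591)/(1620 + 1330) = (2497 + 2724) + (773 + 591)/(1620 + 1330) = 5221 + 1364/2950 = 5221 + 1364*(1/2950) = 5221 + 682/1475 = 7701657/1475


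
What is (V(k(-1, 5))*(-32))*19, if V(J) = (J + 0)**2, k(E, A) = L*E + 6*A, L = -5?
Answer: -744800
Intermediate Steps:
k(E, A) = -5*E + 6*A
V(J) = J**2
(V(k(-1, 5))*(-32))*19 = ((-5*(-1) + 6*5)**2*(-32))*19 = ((5 + 30)**2*(-32))*19 = (35**2*(-32))*19 = (1225*(-32))*19 = -39200*19 = -744800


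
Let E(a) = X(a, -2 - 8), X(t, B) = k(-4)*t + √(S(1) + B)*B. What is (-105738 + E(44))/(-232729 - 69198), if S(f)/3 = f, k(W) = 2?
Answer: 105650/301927 + 10*I*√7/301927 ≈ 0.34992 + 8.7629e-5*I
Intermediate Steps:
S(f) = 3*f
X(t, B) = 2*t + B*√(3 + B) (X(t, B) = 2*t + √(3*1 + B)*B = 2*t + √(3 + B)*B = 2*t + B*√(3 + B))
E(a) = 2*a - 10*I*√7 (E(a) = 2*a + (-2 - 8)*√(3 + (-2 - 8)) = 2*a - 10*√(3 - 10) = 2*a - 10*I*√7)
(-105738 + E(44))/(-232729 - 69198) = (-105738 + (2*44 - 10*I*√7))/(-232729 - 69198) = (-105738 + (88 - 10*I*√7))/(-301927) = (-105650 - 10*I*√7)*(-1/301927) = 105650/301927 + 10*I*√7/301927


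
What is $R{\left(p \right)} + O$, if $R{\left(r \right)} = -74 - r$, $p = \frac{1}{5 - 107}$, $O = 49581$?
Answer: $\frac{5049715}{102} \approx 49507.0$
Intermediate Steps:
$p = - \frac{1}{102}$ ($p = \frac{1}{-102} = - \frac{1}{102} \approx -0.0098039$)
$R{\left(p \right)} + O = \left(-74 - - \frac{1}{102}\right) + 49581 = \left(-74 + \frac{1}{102}\right) + 49581 = - \frac{7547}{102} + 49581 = \frac{5049715}{102}$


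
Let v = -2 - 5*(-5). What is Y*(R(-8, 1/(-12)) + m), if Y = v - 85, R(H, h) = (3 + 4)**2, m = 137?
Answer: -11532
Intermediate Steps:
R(H, h) = 49 (R(H, h) = 7**2 = 49)
v = 23 (v = -2 + 25 = 23)
Y = -62 (Y = 23 - 85 = -62)
Y*(R(-8, 1/(-12)) + m) = -62*(49 + 137) = -62*186 = -11532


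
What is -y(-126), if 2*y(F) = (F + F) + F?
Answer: 189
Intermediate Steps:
y(F) = 3*F/2 (y(F) = ((F + F) + F)/2 = (2*F + F)/2 = (3*F)/2 = 3*F/2)
-y(-126) = -3*(-126)/2 = -1*(-189) = 189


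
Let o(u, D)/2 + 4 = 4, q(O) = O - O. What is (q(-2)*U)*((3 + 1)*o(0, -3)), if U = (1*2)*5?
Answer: 0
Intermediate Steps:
q(O) = 0
U = 10 (U = 2*5 = 10)
o(u, D) = 0 (o(u, D) = -8 + 2*4 = -8 + 8 = 0)
(q(-2)*U)*((3 + 1)*o(0, -3)) = (0*10)*((3 + 1)*0) = 0*(4*0) = 0*0 = 0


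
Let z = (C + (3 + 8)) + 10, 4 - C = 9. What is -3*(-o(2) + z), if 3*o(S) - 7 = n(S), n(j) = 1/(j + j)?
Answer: -163/4 ≈ -40.750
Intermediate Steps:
C = -5 (C = 4 - 1*9 = 4 - 9 = -5)
n(j) = 1/(2*j)
o(S) = 7/3 + 1/(6*S) (o(S) = 7/3 + (1/(2*S))/3 = 7/3 + 1/(6*S))
z = 16 (z = (-5 + (3 + 8)) + 10 = (-5 + 11) + 10 = 6 + 10 = 16)
-3*(-o(2) + z) = -3*(-(1 + 14*2)/(6*2) + 16) = -3*(-(1 + 28)/(6*2) + 16) = -3*(-29/(6*2) + 16) = -3*(-1*29/12 + 16) = -3*(-29/12 + 16) = -3*163/12 = -163/4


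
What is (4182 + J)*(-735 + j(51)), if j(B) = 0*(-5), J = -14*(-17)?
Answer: -3248700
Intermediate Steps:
J = 238
j(B) = 0
(4182 + J)*(-735 + j(51)) = (4182 + 238)*(-735 + 0) = 4420*(-735) = -3248700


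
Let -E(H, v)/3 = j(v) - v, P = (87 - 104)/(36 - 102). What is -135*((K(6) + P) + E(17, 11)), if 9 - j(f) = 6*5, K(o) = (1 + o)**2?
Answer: -431415/22 ≈ -19610.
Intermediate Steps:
P = 17/66 (P = -17/(-66) = -17*(-1/66) = 17/66 ≈ 0.25758)
j(f) = -21 (j(f) = 9 - 6*5 = 9 - 1*30 = 9 - 30 = -21)
E(H, v) = 63 + 3*v (E(H, v) = -3*(-21 - v) = 63 + 3*v)
-135*((K(6) + P) + E(17, 11)) = -135*(((1 + 6)**2 + 17/66) + (63 + 3*11)) = -135*((7**2 + 17/66) + (63 + 33)) = -135*((49 + 17/66) + 96) = -135*(3251/66 + 96) = -135*9587/66 = -431415/22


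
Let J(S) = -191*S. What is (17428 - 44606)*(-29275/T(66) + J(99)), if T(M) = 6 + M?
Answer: 18898534847/36 ≈ 5.2496e+8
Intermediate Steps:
(17428 - 44606)*(-29275/T(66) + J(99)) = (17428 - 44606)*(-29275/(6 + 66) - 191*99) = -27178*(-29275/72 - 18909) = -27178*(-1390723/72) = 18898534847/36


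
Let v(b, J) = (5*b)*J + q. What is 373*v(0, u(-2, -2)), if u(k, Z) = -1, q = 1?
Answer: 373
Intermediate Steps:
v(b, J) = 1 + 5*J*b (v(b, J) = (5*b)*J + 1 = 5*J*b + 1 = 1 + 5*J*b)
373*v(0, u(-2, -2)) = 373*(1 + 5*(-1)*0) = 373*(1 + 0) = 373*1 = 373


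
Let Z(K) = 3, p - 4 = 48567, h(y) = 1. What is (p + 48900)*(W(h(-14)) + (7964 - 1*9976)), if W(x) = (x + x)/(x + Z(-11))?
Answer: -392125833/2 ≈ -1.9606e+8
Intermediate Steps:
p = 48571 (p = 4 + 48567 = 48571)
W(x) = 2*x/(3 + x) (W(x) = (x + x)/(x + 3) = (2*x)/(3 + x) = 2*x/(3 + x))
(p + 48900)*(W(h(-14)) + (7964 - 1*9976)) = (48571 + 48900)*(2*1/(3 + 1) + (7964 - 1*9976)) = 97471*(2*1/4 + (7964 - 9976)) = 97471*(2*1*(1/4) - 2012) = 97471*(1/2 - 2012) = 97471*(-4023/2) = -392125833/2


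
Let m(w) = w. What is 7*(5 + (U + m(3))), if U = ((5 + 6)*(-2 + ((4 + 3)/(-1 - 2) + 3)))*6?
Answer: -560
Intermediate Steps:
U = -88 (U = (11*(-2 + (7/(-3) + 3)))*6 = (11*(-2 + (7*(-1/3) + 3)))*6 = (11*(-2 + (-7/3 + 3)))*6 = (11*(-2 + 2/3))*6 = (11*(-4/3))*6 = -44/3*6 = -88)
7*(5 + (U + m(3))) = 7*(5 + (-88 + 3)) = 7*(5 - 85) = 7*(-80) = -560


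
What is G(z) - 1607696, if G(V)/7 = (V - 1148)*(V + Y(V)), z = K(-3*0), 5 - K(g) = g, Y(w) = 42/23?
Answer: -38233165/23 ≈ -1.6623e+6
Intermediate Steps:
Y(w) = 42/23 (Y(w) = 42*(1/23) = 42/23)
K(g) = 5 - g
z = 5 (z = 5 - (-3)*0 = 5 - 1*0 = 5 + 0 = 5)
G(V) = 7*(-1148 + V)*(42/23 + V) (G(V) = 7*((V - 1148)*(V + 42/23)) = 7*((-1148 + V)*(42/23 + V)) = 7*(-1148 + V)*(42/23 + V))
G(z) - 1607696 = (-337512/23 + 7*5² - 184534/23*5) - 1607696 = (-337512/23 + 7*25 - 922670/23) - 1607696 = (-337512/23 + 175 - 922670/23) - 1607696 = -1256157/23 - 1607696 = -38233165/23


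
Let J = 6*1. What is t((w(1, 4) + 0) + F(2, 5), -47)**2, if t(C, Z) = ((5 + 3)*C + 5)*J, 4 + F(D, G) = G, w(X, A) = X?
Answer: 15876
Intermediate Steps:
J = 6
F(D, G) = -4 + G
t(C, Z) = 30 + 48*C (t(C, Z) = ((5 + 3)*C + 5)*6 = (8*C + 5)*6 = (5 + 8*C)*6 = 30 + 48*C)
t((w(1, 4) + 0) + F(2, 5), -47)**2 = (30 + 48*((1 + 0) + (-4 + 5)))**2 = (30 + 48*(1 + 1))**2 = (30 + 48*2)**2 = (30 + 96)**2 = 126**2 = 15876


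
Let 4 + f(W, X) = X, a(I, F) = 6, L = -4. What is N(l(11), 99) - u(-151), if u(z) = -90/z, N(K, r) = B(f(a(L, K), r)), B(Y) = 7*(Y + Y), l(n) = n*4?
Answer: 200740/151 ≈ 1329.4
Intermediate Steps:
l(n) = 4*n
f(W, X) = -4 + X
B(Y) = 14*Y (B(Y) = 7*(2*Y) = 14*Y)
N(K, r) = -56 + 14*r (N(K, r) = 14*(-4 + r) = -56 + 14*r)
N(l(11), 99) - u(-151) = (-56 + 14*99) - (-90)/(-151) = (-56 + 1386) - (-90)*(-1)/151 = 1330 - 1*90/151 = 1330 - 90/151 = 200740/151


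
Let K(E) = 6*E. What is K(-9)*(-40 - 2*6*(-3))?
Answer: 216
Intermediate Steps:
K(-9)*(-40 - 2*6*(-3)) = (6*(-9))*(-40 - 2*6*(-3)) = -54*(-40 - 12*(-3)) = -54*(-40 + 36) = -54*(-4) = 216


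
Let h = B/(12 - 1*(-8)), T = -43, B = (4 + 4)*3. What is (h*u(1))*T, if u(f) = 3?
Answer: -774/5 ≈ -154.80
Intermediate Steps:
B = 24 (B = 8*3 = 24)
h = 6/5 (h = 24/(12 - 1*(-8)) = 24/(12 + 8) = 24/20 = 24*(1/20) = 6/5 ≈ 1.2000)
(h*u(1))*T = ((6/5)*3)*(-43) = (18/5)*(-43) = -774/5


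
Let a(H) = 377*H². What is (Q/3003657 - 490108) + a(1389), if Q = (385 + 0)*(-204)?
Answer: 727749956078891/1001219 ≈ 7.2686e+8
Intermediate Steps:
Q = -78540 (Q = 385*(-204) = -78540)
(Q/3003657 - 490108) + a(1389) = (-78540/3003657 - 490108) + 377*1389² = (-78540*1/3003657 - 490108) + 377*1929321 = (-26180/1001219 - 490108) + 727354017 = -490705467832/1001219 + 727354017 = 727749956078891/1001219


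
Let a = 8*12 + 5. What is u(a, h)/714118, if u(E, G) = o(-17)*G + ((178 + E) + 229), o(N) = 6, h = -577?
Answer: -1477/357059 ≈ -0.0041366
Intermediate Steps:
a = 101 (a = 96 + 5 = 101)
u(E, G) = 407 + E + 6*G (u(E, G) = 6*G + ((178 + E) + 229) = 6*G + (407 + E) = 407 + E + 6*G)
u(a, h)/714118 = (407 + 101 + 6*(-577))/714118 = (407 + 101 - 3462)*(1/714118) = -2954*1/714118 = -1477/357059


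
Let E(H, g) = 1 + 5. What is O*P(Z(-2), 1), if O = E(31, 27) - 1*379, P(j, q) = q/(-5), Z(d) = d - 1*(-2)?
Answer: 373/5 ≈ 74.600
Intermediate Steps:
Z(d) = 2 + d (Z(d) = d + 2 = 2 + d)
E(H, g) = 6
P(j, q) = -q/5 (P(j, q) = q*(-⅕) = -q/5)
O = -373 (O = 6 - 1*379 = 6 - 379 = -373)
O*P(Z(-2), 1) = -(-373)/5 = -373*(-⅕) = 373/5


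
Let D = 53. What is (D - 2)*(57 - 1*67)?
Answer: -510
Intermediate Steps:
(D - 2)*(57 - 1*67) = (53 - 2)*(57 - 1*67) = 51*(57 - 67) = 51*(-10) = -510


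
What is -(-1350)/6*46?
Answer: 10350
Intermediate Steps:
-(-1350)/6*46 = -15*(-15)*46 = 225*46 = 10350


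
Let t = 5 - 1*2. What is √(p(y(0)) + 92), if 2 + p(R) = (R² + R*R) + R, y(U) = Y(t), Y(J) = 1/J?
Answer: √815/3 ≈ 9.5161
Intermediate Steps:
t = 3 (t = 5 - 2 = 3)
Y(J) = 1/J
y(U) = ⅓ (y(U) = 1/3 = ⅓)
p(R) = -2 + R + 2*R² (p(R) = -2 + ((R² + R*R) + R) = -2 + ((R² + R²) + R) = -2 + (2*R² + R) = -2 + (R + 2*R²) = -2 + R + 2*R²)
√(p(y(0)) + 92) = √((-2 + ⅓ + 2*(⅓)²) + 92) = √((-2 + ⅓ + 2*(⅑)) + 92) = √((-2 + ⅓ + 2/9) + 92) = √(-13/9 + 92) = √(815/9) = √815/3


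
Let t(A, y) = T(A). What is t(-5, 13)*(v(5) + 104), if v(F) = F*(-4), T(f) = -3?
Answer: -252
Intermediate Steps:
t(A, y) = -3
v(F) = -4*F
t(-5, 13)*(v(5) + 104) = -3*(-4*5 + 104) = -3*(-20 + 104) = -3*84 = -252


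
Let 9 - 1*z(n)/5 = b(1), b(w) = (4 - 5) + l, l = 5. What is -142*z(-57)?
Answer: -3550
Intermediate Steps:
b(w) = 4 (b(w) = (4 - 5) + 5 = -1 + 5 = 4)
z(n) = 25 (z(n) = 45 - 5*4 = 45 - 20 = 25)
-142*z(-57) = -142*25 = -3550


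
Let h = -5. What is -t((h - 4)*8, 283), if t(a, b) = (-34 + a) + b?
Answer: -177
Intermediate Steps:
t(a, b) = -34 + a + b
-t((h - 4)*8, 283) = -(-34 + (-5 - 4)*8 + 283) = -(-34 - 9*8 + 283) = -(-34 - 72 + 283) = -1*177 = -177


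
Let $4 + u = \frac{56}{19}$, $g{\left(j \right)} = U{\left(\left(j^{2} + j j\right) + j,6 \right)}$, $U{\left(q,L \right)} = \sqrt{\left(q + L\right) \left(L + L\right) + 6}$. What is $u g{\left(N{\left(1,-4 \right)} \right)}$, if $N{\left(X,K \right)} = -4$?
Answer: $- \frac{60 \sqrt{46}}{19} \approx -21.418$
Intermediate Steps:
$U{\left(q,L \right)} = \sqrt{6 + 2 L \left(L + q\right)}$ ($U{\left(q,L \right)} = \sqrt{\left(L + q\right) 2 L + 6} = \sqrt{2 L \left(L + q\right) + 6} = \sqrt{6 + 2 L \left(L + q\right)}$)
$g{\left(j \right)} = \sqrt{78 + 12 j + 24 j^{2}}$ ($g{\left(j \right)} = \sqrt{6 + 2 \cdot 6^{2} + 2 \cdot 6 \left(\left(j^{2} + j j\right) + j\right)} = \sqrt{6 + 2 \cdot 36 + 2 \cdot 6 \left(\left(j^{2} + j^{2}\right) + j\right)} = \sqrt{6 + 72 + 2 \cdot 6 \left(2 j^{2} + j\right)} = \sqrt{6 + 72 + 2 \cdot 6 \left(j + 2 j^{2}\right)} = \sqrt{6 + 72 + \left(12 j + 24 j^{2}\right)} = \sqrt{78 + 12 j + 24 j^{2}}$)
$u = - \frac{20}{19}$ ($u = -4 + \frac{56}{19} = - \frac{20}{19} \approx -1.0526$)
$u g{\left(N{\left(1,-4 \right)} \right)} = - \frac{20 \sqrt{6} \sqrt{13 + 2 \left(-4\right) \left(1 + 2 \left(-4\right)\right)}}{19} = - \frac{20 \sqrt{6} \sqrt{13 + 2 \left(-4\right) \left(1 - 8\right)}}{19} = - \frac{20 \sqrt{6} \sqrt{13 + 2 \left(-4\right) \left(-7\right)}}{19} = - \frac{20 \sqrt{6} \sqrt{13 + 56}}{19} = - \frac{20 \sqrt{6} \sqrt{69}}{19} = - \frac{20 \cdot 3 \sqrt{46}}{19} = - \frac{60 \sqrt{46}}{19}$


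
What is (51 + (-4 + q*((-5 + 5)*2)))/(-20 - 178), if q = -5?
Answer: -47/198 ≈ -0.23737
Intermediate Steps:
(51 + (-4 + q*((-5 + 5)*2)))/(-20 - 178) = (51 + (-4 - 5*(-5 + 5)*2))/(-20 - 178) = (51 + (-4 - 0*2))/(-198) = (51 + (-4 - 5*0))*(-1/198) = (51 + (-4 + 0))*(-1/198) = (51 - 4)*(-1/198) = 47*(-1/198) = -47/198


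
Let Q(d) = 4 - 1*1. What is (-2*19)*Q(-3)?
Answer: -114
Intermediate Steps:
Q(d) = 3 (Q(d) = 4 - 1 = 3)
(-2*19)*Q(-3) = -2*19*3 = -38*3 = -114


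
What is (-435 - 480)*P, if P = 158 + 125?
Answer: -258945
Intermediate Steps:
P = 283
(-435 - 480)*P = (-435 - 480)*283 = -915*283 = -258945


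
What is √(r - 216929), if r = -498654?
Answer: I*√715583 ≈ 845.92*I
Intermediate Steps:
√(r - 216929) = √(-498654 - 216929) = √(-715583) = I*√715583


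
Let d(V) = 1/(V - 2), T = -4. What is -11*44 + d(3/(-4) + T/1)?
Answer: -13072/27 ≈ -484.15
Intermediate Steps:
d(V) = 1/(-2 + V)
-11*44 + d(3/(-4) + T/1) = -11*44 + 1/(-2 + (3/(-4) - 4/1)) = -484 + 1/(-2 + (3*(-¼) - 4*1)) = -484 + 1/(-2 + (-¾ - 4)) = -484 + 1/(-2 - 19/4) = -484 + 1/(-27/4) = -484 - 4/27 = -13072/27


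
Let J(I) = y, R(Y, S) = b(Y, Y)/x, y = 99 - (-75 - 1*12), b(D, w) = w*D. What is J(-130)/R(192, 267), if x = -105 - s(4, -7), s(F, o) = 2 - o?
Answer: -589/1024 ≈ -0.57520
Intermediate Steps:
b(D, w) = D*w
x = -114 (x = -105 - (2 - 1*(-7)) = -105 - (2 + 7) = -105 - 1*9 = -105 - 9 = -114)
y = 186 (y = 99 - (-75 - 12) = 99 - 1*(-87) = 99 + 87 = 186)
R(Y, S) = -Y**2/114 (R(Y, S) = (Y*Y)/(-114) = Y**2*(-1/114) = -Y**2/114)
J(I) = 186
J(-130)/R(192, 267) = 186/((-1/114*192**2)) = 186/((-1/114*36864)) = 186/(-6144/19) = 186*(-19/6144) = -589/1024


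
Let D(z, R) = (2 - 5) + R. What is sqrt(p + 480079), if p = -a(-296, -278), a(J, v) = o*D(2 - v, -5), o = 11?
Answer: sqrt(480167) ≈ 692.94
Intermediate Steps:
D(z, R) = -3 + R
a(J, v) = -88 (a(J, v) = 11*(-3 - 5) = 11*(-8) = -88)
p = 88 (p = -1*(-88) = 88)
sqrt(p + 480079) = sqrt(88 + 480079) = sqrt(480167)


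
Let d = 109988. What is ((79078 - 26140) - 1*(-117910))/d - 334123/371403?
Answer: 6675984805/10212468291 ≈ 0.65371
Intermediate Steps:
((79078 - 26140) - 1*(-117910))/d - 334123/371403 = ((79078 - 26140) - 1*(-117910))/109988 - 334123/371403 = (52938 + 117910)*(1/109988) - 334123*1/371403 = 170848*(1/109988) - 334123/371403 = 42712/27497 - 334123/371403 = 6675984805/10212468291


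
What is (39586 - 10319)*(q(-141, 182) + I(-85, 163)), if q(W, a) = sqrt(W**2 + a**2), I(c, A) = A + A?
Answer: 9541042 + 29267*sqrt(53005) ≈ 1.6279e+7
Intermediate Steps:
I(c, A) = 2*A
(39586 - 10319)*(q(-141, 182) + I(-85, 163)) = (39586 - 10319)*(sqrt((-141)**2 + 182**2) + 2*163) = 29267*(sqrt(19881 + 33124) + 326) = 29267*(sqrt(53005) + 326) = 29267*(326 + sqrt(53005)) = 9541042 + 29267*sqrt(53005)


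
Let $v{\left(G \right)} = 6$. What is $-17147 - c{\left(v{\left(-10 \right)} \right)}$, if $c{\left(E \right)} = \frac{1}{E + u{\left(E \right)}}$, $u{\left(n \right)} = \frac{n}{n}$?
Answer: $- \frac{120030}{7} \approx -17147.0$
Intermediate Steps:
$u{\left(n \right)} = 1$
$c{\left(E \right)} = \frac{1}{1 + E}$ ($c{\left(E \right)} = \frac{1}{E + 1} = \frac{1}{1 + E}$)
$-17147 - c{\left(v{\left(-10 \right)} \right)} = -17147 - \frac{1}{1 + 6} = -17147 - \frac{1}{7} = - \frac{120030}{7}$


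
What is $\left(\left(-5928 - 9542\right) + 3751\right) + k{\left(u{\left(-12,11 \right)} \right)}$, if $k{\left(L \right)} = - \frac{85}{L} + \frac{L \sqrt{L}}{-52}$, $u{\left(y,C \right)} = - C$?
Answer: $- \frac{128824}{11} + \frac{11 i \sqrt{11}}{52} \approx -11711.0 + 0.70159 i$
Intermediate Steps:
$k{\left(L \right)} = - \frac{85}{L} - \frac{L^{\frac{3}{2}}}{52}$ ($k{\left(L \right)} = - \frac{85}{L} + L^{\frac{3}{2}} \left(- \frac{1}{52}\right) = - \frac{85}{L} - \frac{L^{\frac{3}{2}}}{52}$)
$\left(\left(-5928 - 9542\right) + 3751\right) + k{\left(u{\left(-12,11 \right)} \right)} = \left(\left(-5928 - 9542\right) + 3751\right) + \frac{-4420 - \left(\left(-1\right) 11\right)^{\frac{5}{2}}}{52 \left(\left(-1\right) 11\right)} = \left(-15470 + 3751\right) + \frac{-4420 - \left(-11\right)^{\frac{5}{2}}}{52 \left(-11\right)} = -11719 + \frac{1}{52} \left(- \frac{1}{11}\right) \left(-4420 - 121 i \sqrt{11}\right) = -11719 + \left(\frac{85}{11} + \frac{11 i \sqrt{11}}{52}\right) = - \frac{128824}{11} + \frac{11 i \sqrt{11}}{52}$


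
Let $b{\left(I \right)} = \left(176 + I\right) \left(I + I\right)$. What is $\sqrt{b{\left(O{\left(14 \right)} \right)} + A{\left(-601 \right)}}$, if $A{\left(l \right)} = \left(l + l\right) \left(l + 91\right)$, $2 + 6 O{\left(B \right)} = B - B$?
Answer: $\frac{7 \sqrt{112574}}{3} \approx 782.88$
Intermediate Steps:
$O{\left(B \right)} = - \frac{1}{3}$ ($O{\left(B \right)} = - \frac{1}{3} + \frac{B - B}{6} = - \frac{1}{3} + \frac{1}{6} \cdot 0 = - \frac{1}{3} + 0 = - \frac{1}{3}$)
$b{\left(I \right)} = 2 I \left(176 + I\right)$ ($b{\left(I \right)} = \left(176 + I\right) 2 I = 2 I \left(176 + I\right)$)
$A{\left(l \right)} = 2 l \left(91 + l\right)$
$\sqrt{b{\left(O{\left(14 \right)} \right)} + A{\left(-601 \right)}} = \sqrt{2 \left(- \frac{1}{3}\right) \left(176 - \frac{1}{3}\right) + 2 \left(-601\right) \left(91 - 601\right)} = \sqrt{2 \left(- \frac{1}{3}\right) \frac{527}{3} + 2 \left(-601\right) \left(-510\right)} = \sqrt{- \frac{1054}{9} + 613020} = \sqrt{\frac{5516126}{9}} = \frac{7 \sqrt{112574}}{3}$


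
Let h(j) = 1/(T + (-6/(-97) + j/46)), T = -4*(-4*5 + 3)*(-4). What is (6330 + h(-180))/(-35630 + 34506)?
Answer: -3895631689/691736576 ≈ -5.6317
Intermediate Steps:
T = -272 (T = -4*(-20 + 3)*(-4) = -4*(-17)*(-4) = 68*(-4) = -272)
h(j) = 1/(-26378/97 + j/46) (h(j) = 1/(-272 + (-6/(-97) + j/46)) = 1/(-272 + (-6*(-1/97) + j*(1/46))) = 1/(-272 + (6/97 + j/46)) = 1/(-26378/97 + j/46))
(6330 + h(-180))/(-35630 + 34506) = (6330 + 4462/(-1213388 + 97*(-180)))/(-35630 + 34506) = (6330 + 4462/(-1213388 - 17460))/(-1124) = (6330 + 4462/(-1230848))*(-1/1124) = (6330 + 4462*(-1/1230848))*(-1/1124) = (6330 - 2231/615424)*(-1/1124) = (3895631689/615424)*(-1/1124) = -3895631689/691736576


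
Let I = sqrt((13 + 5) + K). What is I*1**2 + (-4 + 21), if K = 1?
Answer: 17 + sqrt(19) ≈ 21.359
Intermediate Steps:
I = sqrt(19) (I = sqrt((13 + 5) + 1) = sqrt(18 + 1) = sqrt(19) ≈ 4.3589)
I*1**2 + (-4 + 21) = sqrt(19)*1**2 + (-4 + 21) = sqrt(19)*1 + 17 = sqrt(19) + 17 = 17 + sqrt(19)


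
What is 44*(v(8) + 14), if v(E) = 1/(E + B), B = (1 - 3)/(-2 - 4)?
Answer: 15532/25 ≈ 621.28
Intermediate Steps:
B = ⅓ (B = -2/(-6) = -2*(-⅙) = ⅓ ≈ 0.33333)
v(E) = 1/(⅓ + E) (v(E) = 1/(E + ⅓) = 1/(⅓ + E))
44*(v(8) + 14) = 44*(3/(1 + 3*8) + 14) = 44*(3/(1 + 24) + 14) = 44*(3/25 + 14) = 44*(353/25) = 15532/25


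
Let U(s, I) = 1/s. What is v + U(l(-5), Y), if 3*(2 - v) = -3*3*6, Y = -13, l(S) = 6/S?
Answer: 115/6 ≈ 19.167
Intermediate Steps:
v = 20 (v = 2 - (-3*3)*6/3 = 2 - (-3)*6 = 2 - ⅓*(-54) = 2 + 18 = 20)
v + U(l(-5), Y) = 20 + 1/(6/(-5)) = 20 + 1/(6*(-⅕)) = 20 + 1/(-6/5) = 20 - ⅚ = 115/6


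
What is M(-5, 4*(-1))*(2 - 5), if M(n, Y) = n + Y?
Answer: 27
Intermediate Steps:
M(n, Y) = Y + n
M(-5, 4*(-1))*(2 - 5) = (4*(-1) - 5)*(2 - 5) = (-4 - 5)*(-3) = -9*(-3) = 27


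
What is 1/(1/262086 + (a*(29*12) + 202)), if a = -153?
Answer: -262086/13901565611 ≈ -1.8853e-5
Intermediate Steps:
1/(1/262086 + (a*(29*12) + 202)) = 1/(1/262086 + (-4437*12 + 202)) = 1/(1/262086 + (-153*348 + 202)) = 1/(1/262086 + (-53244 + 202)) = 1/(1/262086 - 53042) = 1/(-13901565611/262086) = -262086/13901565611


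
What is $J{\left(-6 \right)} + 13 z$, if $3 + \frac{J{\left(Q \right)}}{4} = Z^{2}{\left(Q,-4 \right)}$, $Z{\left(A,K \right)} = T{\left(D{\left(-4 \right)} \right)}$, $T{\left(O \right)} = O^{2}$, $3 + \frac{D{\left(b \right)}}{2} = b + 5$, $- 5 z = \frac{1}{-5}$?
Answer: $\frac{25313}{25} \approx 1012.5$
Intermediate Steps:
$z = \frac{1}{25}$ ($z = - \frac{1}{5 \left(-5\right)} = \left(- \frac{1}{5}\right) \left(- \frac{1}{5}\right) = \frac{1}{25} \approx 0.04$)
$D{\left(b \right)} = 4 + 2 b$ ($D{\left(b \right)} = -6 + 2 \left(b + 5\right) = -6 + 2 \left(5 + b\right) = -6 + \left(10 + 2 b\right) = 4 + 2 b$)
$Z{\left(A,K \right)} = 16$ ($Z{\left(A,K \right)} = \left(4 + 2 \left(-4\right)\right)^{2} = \left(4 - 8\right)^{2} = \left(-4\right)^{2} = 16$)
$J{\left(Q \right)} = 1012$ ($J{\left(Q \right)} = -12 + 4 \cdot 16^{2} = -12 + 4 \cdot 256 = -12 + 1024 = 1012$)
$J{\left(-6 \right)} + 13 z = 1012 + 13 \cdot \frac{1}{25} = 1012 + \frac{13}{25} = \frac{25313}{25}$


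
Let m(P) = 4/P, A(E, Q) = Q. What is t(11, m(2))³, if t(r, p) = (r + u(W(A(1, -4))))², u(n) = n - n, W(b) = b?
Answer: 1771561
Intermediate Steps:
u(n) = 0
t(r, p) = r² (t(r, p) = (r + 0)² = r²)
t(11, m(2))³ = (11²)³ = 121³ = 1771561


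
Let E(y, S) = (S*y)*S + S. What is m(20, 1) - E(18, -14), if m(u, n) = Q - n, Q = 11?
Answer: -3504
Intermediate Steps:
E(y, S) = S + y*S**2 (E(y, S) = y*S**2 + S = S + y*S**2)
m(u, n) = 11 - n
m(20, 1) - E(18, -14) = (11 - 1*1) - (-14)*(1 - 14*18) = (11 - 1) - (-14)*(1 - 252) = 10 - (-14)*(-251) = 10 - 1*3514 = 10 - 3514 = -3504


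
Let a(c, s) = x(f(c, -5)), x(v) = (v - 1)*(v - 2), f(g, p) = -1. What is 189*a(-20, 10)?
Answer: 1134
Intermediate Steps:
x(v) = (-1 + v)*(-2 + v)
a(c, s) = 6 (a(c, s) = 2 + (-1)**2 - 3*(-1) = 2 + 1 + 3 = 6)
189*a(-20, 10) = 189*6 = 1134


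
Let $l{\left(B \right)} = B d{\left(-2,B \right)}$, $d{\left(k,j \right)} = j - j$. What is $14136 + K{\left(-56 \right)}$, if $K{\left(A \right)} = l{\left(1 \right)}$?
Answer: $14136$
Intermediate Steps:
$d{\left(k,j \right)} = 0$
$l{\left(B \right)} = 0$ ($l{\left(B \right)} = B 0 = 0$)
$K{\left(A \right)} = 0$
$14136 + K{\left(-56 \right)} = 14136 + 0 = 14136$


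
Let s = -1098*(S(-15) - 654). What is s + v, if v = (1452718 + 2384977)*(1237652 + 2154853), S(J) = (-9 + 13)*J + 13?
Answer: 13019400245673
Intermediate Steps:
S(J) = 13 + 4*J (S(J) = 4*J + 13 = 13 + 4*J)
s = 769698 (s = -1098*((13 + 4*(-15)) - 654) = -1098*((13 - 60) - 654) = -1098*(-47 - 654) = -1098*(-701) = 769698)
v = 13019399475975 (v = 3837695*3392505 = 13019399475975)
s + v = 769698 + 13019399475975 = 13019400245673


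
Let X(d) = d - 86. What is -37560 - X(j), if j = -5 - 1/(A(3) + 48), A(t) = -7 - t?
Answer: -1423821/38 ≈ -37469.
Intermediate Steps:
j = -191/38 (j = -5 - 1/((-7 - 1*3) + 48) = -5 - 1/((-7 - 3) + 48) = -5 - 1/(-10 + 48) = -5 - 1/38 = -191/38 ≈ -5.0263)
X(d) = -86 + d
-37560 - X(j) = -37560 - (-86 - 191/38) = -37560 - 1*(-3459/38) = -37560 + 3459/38 = -1423821/38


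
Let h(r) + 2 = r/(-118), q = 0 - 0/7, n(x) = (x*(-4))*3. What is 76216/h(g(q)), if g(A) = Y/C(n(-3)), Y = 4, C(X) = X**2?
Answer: -2913890112/76465 ≈ -38108.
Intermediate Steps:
n(x) = -12*x (n(x) = -4*x*3 = -12*x)
q = 0 (q = 0 - 0/7 = 0 - 1*0 = 0 + 0 = 0)
g(A) = 1/324 (g(A) = 4/((-12*(-3))**2) = 4/(36**2) = 4/1296 = 4*(1/1296) = 1/324)
h(r) = -2 - r/118 (h(r) = -2 + r/(-118) = -2 + r*(-1/118) = -2 - r/118)
76216/h(g(q)) = 76216/(-2 - 1/118*1/324) = 76216/(-2 - 1/38232) = 76216/(-76465/38232) = 76216*(-38232/76465) = -2913890112/76465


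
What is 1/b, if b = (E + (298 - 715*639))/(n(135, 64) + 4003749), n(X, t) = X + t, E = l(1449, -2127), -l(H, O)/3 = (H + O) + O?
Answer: -1000987/112043 ≈ -8.9340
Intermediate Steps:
l(H, O) = -6*O - 3*H (l(H, O) = -3*((H + O) + O) = -3*(H + 2*O) = -6*O - 3*H)
E = 8415 (E = -6*(-2127) - 3*1449 = 12762 - 4347 = 8415)
b = -112043/1000987 (b = (8415 + (298 - 715*639))/((135 + 64) + 4003749) = (8415 + (298 - 456885))/(199 + 4003749) = (8415 - 456587)/4003948 = -448172*1/4003948 = -112043/1000987 ≈ -0.11193)
1/b = 1/(-112043/1000987) = -1000987/112043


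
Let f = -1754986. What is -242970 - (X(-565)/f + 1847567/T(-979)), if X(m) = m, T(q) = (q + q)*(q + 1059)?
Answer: -33394727657395669/137450503520 ≈ -2.4296e+5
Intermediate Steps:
T(q) = 2*q*(1059 + q) (T(q) = (2*q)*(1059 + q) = 2*q*(1059 + q))
-242970 - (X(-565)/f + 1847567/T(-979)) = -242970 - (-565/(-1754986) + 1847567/((2*(-979)*(1059 - 979)))) = -242970 - (-565*(-1/1754986) + 1847567/((2*(-979)*80))) = -242970 - (565/1754986 + 1847567/(-156640)) = -242970 - (565/1754986 + 1847567*(-1/156640)) = -242970 - (565/1754986 - 1847567/156640) = -242970 - 1*(-1621182858731/137450503520) = -242970 + 1621182858731/137450503520 = -33394727657395669/137450503520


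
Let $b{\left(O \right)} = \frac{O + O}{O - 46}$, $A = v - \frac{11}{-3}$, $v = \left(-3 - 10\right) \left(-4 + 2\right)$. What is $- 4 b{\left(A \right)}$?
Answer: $\frac{712}{49} \approx 14.531$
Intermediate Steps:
$v = 26$ ($v = \left(-13\right) \left(-2\right) = 26$)
$A = \frac{89}{3}$ ($A = 26 - \frac{11}{-3} = 26 - 11 \left(- \frac{1}{3}\right) = 26 - - \frac{11}{3} = 26 + \frac{11}{3} = \frac{89}{3} \approx 29.667$)
$b{\left(O \right)} = \frac{2 O}{-46 + O}$
$- 4 b{\left(A \right)} = - 4 \cdot 2 \cdot \frac{89}{3} \frac{1}{-46 + \frac{89}{3}} = - 4 \cdot 2 \cdot \frac{89}{3} \frac{1}{- \frac{49}{3}} = - 4 \cdot 2 \cdot \frac{89}{3} \left(- \frac{3}{49}\right) = \left(-4\right) \left(- \frac{178}{49}\right) = \frac{712}{49}$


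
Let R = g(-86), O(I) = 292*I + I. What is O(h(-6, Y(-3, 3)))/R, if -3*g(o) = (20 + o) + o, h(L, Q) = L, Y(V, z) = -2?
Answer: -2637/76 ≈ -34.697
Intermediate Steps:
g(o) = -20/3 - 2*o/3 (g(o) = -((20 + o) + o)/3 = -(20 + 2*o)/3 = -20/3 - 2*o/3)
O(I) = 293*I
R = 152/3 (R = -20/3 - 2/3*(-86) = -20/3 + 172/3 = 152/3 ≈ 50.667)
O(h(-6, Y(-3, 3)))/R = (293*(-6))/(152/3) = -1758*3/152 = -2637/76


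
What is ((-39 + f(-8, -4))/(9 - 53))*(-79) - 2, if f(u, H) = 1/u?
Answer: -25431/352 ≈ -72.247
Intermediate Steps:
((-39 + f(-8, -4))/(9 - 53))*(-79) - 2 = ((-39 + 1/(-8))/(9 - 53))*(-79) - 2 = ((-39 - ⅛)/(-44))*(-79) - 2 = -313/8*(-1/44)*(-79) - 2 = (313/352)*(-79) - 2 = -24727/352 - 2 = -25431/352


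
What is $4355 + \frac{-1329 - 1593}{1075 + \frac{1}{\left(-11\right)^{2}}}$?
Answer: $\frac{283063709}{65038} \approx 4352.3$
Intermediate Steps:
$4355 + \frac{-1329 - 1593}{1075 + \frac{1}{\left(-11\right)^{2}}} = 4355 - \frac{2922}{1075 + \frac{1}{121}} = 4355 - \frac{2922}{\frac{130076}{121}} = 4355 - \frac{176781}{65038} = \frac{283063709}{65038}$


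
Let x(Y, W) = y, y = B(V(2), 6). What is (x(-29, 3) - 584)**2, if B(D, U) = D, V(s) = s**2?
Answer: 336400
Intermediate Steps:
y = 4 (y = 2**2 = 4)
x(Y, W) = 4
(x(-29, 3) - 584)**2 = (4 - 584)**2 = (-580)**2 = 336400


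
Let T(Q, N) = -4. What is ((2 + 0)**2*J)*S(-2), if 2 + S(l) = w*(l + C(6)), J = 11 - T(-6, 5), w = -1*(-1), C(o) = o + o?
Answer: 480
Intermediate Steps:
C(o) = 2*o
w = 1
J = 15 (J = 11 - 1*(-4) = 11 + 4 = 15)
S(l) = 10 + l (S(l) = -2 + 1*(l + 2*6) = -2 + 1*(l + 12) = -2 + 1*(12 + l) = -2 + (12 + l) = 10 + l)
((2 + 0)**2*J)*S(-2) = ((2 + 0)**2*15)*(10 - 2) = (2**2*15)*8 = (4*15)*8 = 60*8 = 480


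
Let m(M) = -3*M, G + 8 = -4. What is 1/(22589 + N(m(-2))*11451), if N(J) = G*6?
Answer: -1/801883 ≈ -1.2471e-6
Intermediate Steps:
G = -12 (G = -8 - 4 = -12)
N(J) = -72 (N(J) = -12*6 = -72)
1/(22589 + N(m(-2))*11451) = 1/(22589 - 72*11451) = 1/(22589 - 824472) = 1/(-801883) = -1/801883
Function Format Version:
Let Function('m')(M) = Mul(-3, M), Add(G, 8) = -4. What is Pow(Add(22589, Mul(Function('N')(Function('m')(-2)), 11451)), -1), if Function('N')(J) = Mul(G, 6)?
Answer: Rational(-1, 801883) ≈ -1.2471e-6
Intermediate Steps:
G = -12 (G = Add(-8, -4) = -12)
Function('N')(J) = -72 (Function('N')(J) = Mul(-12, 6) = -72)
Pow(Add(22589, Mul(Function('N')(Function('m')(-2)), 11451)), -1) = Pow(Add(22589, Mul(-72, 11451)), -1) = Pow(Add(22589, -824472), -1) = Pow(-801883, -1) = Rational(-1, 801883)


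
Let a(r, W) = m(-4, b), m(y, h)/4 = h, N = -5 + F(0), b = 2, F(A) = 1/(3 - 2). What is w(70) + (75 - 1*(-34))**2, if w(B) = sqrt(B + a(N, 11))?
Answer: 11881 + sqrt(78) ≈ 11890.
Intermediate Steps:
F(A) = 1 (F(A) = 1/1 = 1)
N = -4 (N = -5 + 1 = -4)
m(y, h) = 4*h
a(r, W) = 8 (a(r, W) = 4*2 = 8)
w(B) = sqrt(8 + B) (w(B) = sqrt(B + 8) = sqrt(8 + B))
w(70) + (75 - 1*(-34))**2 = sqrt(8 + 70) + (75 - 1*(-34))**2 = sqrt(78) + (75 + 34)**2 = sqrt(78) + 109**2 = sqrt(78) + 11881 = 11881 + sqrt(78)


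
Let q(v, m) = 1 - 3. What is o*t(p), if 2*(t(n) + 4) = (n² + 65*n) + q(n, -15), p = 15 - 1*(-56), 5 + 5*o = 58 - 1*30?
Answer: 110929/5 ≈ 22186.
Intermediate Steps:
o = 23/5 (o = -1 + (58 - 1*30)/5 = -1 + (58 - 30)/5 = -1 + (⅕)*28 = -1 + 28/5 = 23/5 ≈ 4.6000)
q(v, m) = -2
p = 71 (p = 15 + 56 = 71)
t(n) = -5 + n²/2 + 65*n/2 (t(n) = -4 + ((n² + 65*n) - 2)/2 = -4 + (-2 + n² + 65*n)/2 = -4 + (-1 + n²/2 + 65*n/2) = -5 + n²/2 + 65*n/2)
o*t(p) = 23*(-5 + (½)*71² + (65/2)*71)/5 = 23*(-5 + (½)*5041 + 4615/2)/5 = 23*(-5 + 5041/2 + 4615/2)/5 = (23/5)*4823 = 110929/5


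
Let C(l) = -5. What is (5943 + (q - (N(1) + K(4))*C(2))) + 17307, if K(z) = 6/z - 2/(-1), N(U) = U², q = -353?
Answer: 45839/2 ≈ 22920.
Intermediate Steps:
K(z) = 2 + 6/z (K(z) = 6/z - 2*(-1) = 6/z + 2 = 2 + 6/z)
(5943 + (q - (N(1) + K(4))*C(2))) + 17307 = (5943 + (-353 - (1² + (2 + 6/4))*(-5))) + 17307 = (5943 + (-353 - (1 + (2 + 6*(¼)))*(-5))) + 17307 = (5943 + (-353 - (1 + (2 + 3/2))*(-5))) + 17307 = (5943 + (-353 - (1 + 7/2)*(-5))) + 17307 = (5943 + (-353 - 9*(-5)/2)) + 17307 = (5943 + (-353 - 1*(-45/2))) + 17307 = (5943 + (-353 + 45/2)) + 17307 = (5943 - 661/2) + 17307 = 11225/2 + 17307 = 45839/2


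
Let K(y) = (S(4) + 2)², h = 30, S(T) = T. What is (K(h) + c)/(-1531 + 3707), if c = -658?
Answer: -311/1088 ≈ -0.28585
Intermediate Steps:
K(y) = 36 (K(y) = (4 + 2)² = 6² = 36)
(K(h) + c)/(-1531 + 3707) = (36 - 658)/(-1531 + 3707) = -622/2176 = -622*1/2176 = -311/1088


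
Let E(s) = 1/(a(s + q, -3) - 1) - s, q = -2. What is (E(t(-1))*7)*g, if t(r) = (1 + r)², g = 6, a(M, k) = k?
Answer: -21/2 ≈ -10.500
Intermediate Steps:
E(s) = -¼ - s (E(s) = 1/(-3 - 1) - s = 1/(-4) - s = -¼ - s)
(E(t(-1))*7)*g = ((-¼ - (1 - 1)²)*7)*6 = ((-¼ - 1*0²)*7)*6 = ((-¼ - 1*0)*7)*6 = ((-¼ + 0)*7)*6 = -¼*7*6 = -7/4*6 = -21/2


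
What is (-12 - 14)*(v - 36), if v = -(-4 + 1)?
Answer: 858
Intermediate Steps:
v = 3 (v = -1*(-3) = 3)
(-12 - 14)*(v - 36) = (-12 - 14)*(3 - 36) = -26*(-33) = 858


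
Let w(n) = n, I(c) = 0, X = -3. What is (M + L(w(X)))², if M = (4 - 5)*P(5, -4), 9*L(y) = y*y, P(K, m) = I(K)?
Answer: 1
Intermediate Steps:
P(K, m) = 0
L(y) = y²/9 (L(y) = (y*y)/9 = y²/9)
M = 0 (M = (4 - 5)*0 = -1*0 = 0)
(M + L(w(X)))² = (0 + (⅑)*(-3)²)² = (0 + (⅑)*9)² = (0 + 1)² = 1² = 1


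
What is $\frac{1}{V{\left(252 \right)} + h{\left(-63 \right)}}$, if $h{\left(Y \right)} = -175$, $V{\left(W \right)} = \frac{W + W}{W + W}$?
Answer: $- \frac{1}{174} \approx -0.0057471$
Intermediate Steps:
$V{\left(W \right)} = 1$ ($V{\left(W \right)} = \frac{2 W}{2 W} = 2 W \frac{1}{2 W} = 1$)
$\frac{1}{V{\left(252 \right)} + h{\left(-63 \right)}} = \frac{1}{1 - 175} = \frac{1}{-174} = - \frac{1}{174}$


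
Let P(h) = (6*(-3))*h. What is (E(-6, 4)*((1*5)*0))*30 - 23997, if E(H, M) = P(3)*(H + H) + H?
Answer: -23997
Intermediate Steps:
P(h) = -18*h
E(H, M) = -107*H (E(H, M) = (-18*3)*(H + H) + H = -108*H + H = -107*H)
(E(-6, 4)*((1*5)*0))*30 - 23997 = ((-107*(-6))*((1*5)*0))*30 - 23997 = (642*(5*0))*30 - 23997 = (642*0)*30 - 23997 = 0*30 - 23997 = 0 - 23997 = -23997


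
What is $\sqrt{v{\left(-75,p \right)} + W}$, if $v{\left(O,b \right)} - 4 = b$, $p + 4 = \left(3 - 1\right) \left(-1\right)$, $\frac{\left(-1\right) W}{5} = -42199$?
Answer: $\sqrt{210993} \approx 459.34$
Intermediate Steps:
$W = 210995$ ($W = \left(-5\right) \left(-42199\right) = 210995$)
$p = -6$ ($p = -4 + \left(3 - 1\right) \left(-1\right) = -4 + 2 \left(-1\right) = -4 - 2 = -6$)
$v{\left(O,b \right)} = 4 + b$
$\sqrt{v{\left(-75,p \right)} + W} = \sqrt{\left(4 - 6\right) + 210995} = \sqrt{-2 + 210995} = \sqrt{210993}$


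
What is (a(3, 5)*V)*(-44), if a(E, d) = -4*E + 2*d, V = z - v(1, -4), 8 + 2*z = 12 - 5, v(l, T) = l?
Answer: -132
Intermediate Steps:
z = -1/2 (z = -4 + (12 - 5)/2 = -4 + (1/2)*7 = -4 + 7/2 = -1/2 ≈ -0.50000)
V = -3/2 (V = -1/2 - 1*1 = -1/2 - 1 = -3/2 ≈ -1.5000)
(a(3, 5)*V)*(-44) = ((-4*3 + 2*5)*(-3/2))*(-44) = ((-12 + 10)*(-3/2))*(-44) = -2*(-3/2)*(-44) = 3*(-44) = -132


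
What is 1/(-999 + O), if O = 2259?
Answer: 1/1260 ≈ 0.00079365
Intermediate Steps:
1/(-999 + O) = 1/(-999 + 2259) = 1/1260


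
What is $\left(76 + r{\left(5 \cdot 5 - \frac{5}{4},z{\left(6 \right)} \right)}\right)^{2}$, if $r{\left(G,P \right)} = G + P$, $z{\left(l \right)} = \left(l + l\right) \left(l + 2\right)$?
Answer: $\frac{613089}{16} \approx 38318.0$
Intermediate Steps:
$z{\left(l \right)} = 2 l \left(2 + l\right)$
$\left(76 + r{\left(5 \cdot 5 - \frac{5}{4},z{\left(6 \right)} \right)}\right)^{2} = \left(76 + \left(\left(5 \cdot 5 - \frac{5}{4}\right) + 2 \cdot 6 \left(2 + 6\right)\right)\right)^{2} = \left(76 + \left(\left(25 - \frac{5}{4}\right) + 2 \cdot 6 \cdot 8\right)\right)^{2} = \left(76 + \left(\left(25 - \frac{5}{4}\right) + 96\right)\right)^{2} = \left(76 + \left(\frac{95}{4} + 96\right)\right)^{2} = \left(76 + \frac{479}{4}\right)^{2} = \left(\frac{783}{4}\right)^{2} = \frac{613089}{16}$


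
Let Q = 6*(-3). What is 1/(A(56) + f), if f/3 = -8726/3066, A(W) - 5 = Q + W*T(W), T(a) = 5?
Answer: 511/132074 ≈ 0.0038690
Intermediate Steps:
Q = -18
A(W) = -13 + 5*W (A(W) = 5 + (-18 + W*5) = 5 + (-18 + 5*W) = -13 + 5*W)
f = -4363/511 (f = 3*(-8726/3066) = 3*(-8726*1/3066) = 3*(-4363/1533) = -4363/511 ≈ -8.5382)
1/(A(56) + f) = 1/((-13 + 5*56) - 4363/511) = 1/((-13 + 280) - 4363/511) = 1/(267 - 4363/511) = 1/(132074/511) = 511/132074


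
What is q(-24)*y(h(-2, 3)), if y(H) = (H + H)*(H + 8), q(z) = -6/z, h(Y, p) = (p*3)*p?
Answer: 945/2 ≈ 472.50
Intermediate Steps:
h(Y, p) = 3*p**2 (h(Y, p) = (3*p)*p = 3*p**2)
y(H) = 2*H*(8 + H) (y(H) = (2*H)*(8 + H) = 2*H*(8 + H))
q(-24)*y(h(-2, 3)) = (-6/(-24))*(2*(3*3**2)*(8 + 3*3**2)) = (-6*(-1/24))*(2*(3*9)*(8 + 3*9)) = (2*27*(8 + 27))/4 = (2*27*35)/4 = (1/4)*1890 = 945/2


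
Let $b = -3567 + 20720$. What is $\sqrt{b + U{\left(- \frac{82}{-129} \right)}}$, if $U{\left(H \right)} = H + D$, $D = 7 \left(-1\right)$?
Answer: $\frac{2 \sqrt{71334291}}{129} \approx 130.95$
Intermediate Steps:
$D = -7$
$b = 17153$
$U{\left(H \right)} = -7 + H$ ($U{\left(H \right)} = H - 7 = -7 + H$)
$\sqrt{b + U{\left(- \frac{82}{-129} \right)}} = \sqrt{17153 - \left(7 + \frac{82}{-129}\right)} = \sqrt{17153 - \frac{821}{129}} = \sqrt{\frac{2211916}{129}} = \frac{2 \sqrt{71334291}}{129}$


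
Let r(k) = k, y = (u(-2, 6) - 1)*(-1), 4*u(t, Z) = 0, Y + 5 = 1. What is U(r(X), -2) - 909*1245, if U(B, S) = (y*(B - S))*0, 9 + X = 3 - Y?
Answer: -1131705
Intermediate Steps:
Y = -4 (Y = -5 + 1 = -4)
X = -2 (X = -9 + (3 - 1*(-4)) = -9 + (3 + 4) = -9 + 7 = -2)
u(t, Z) = 0 (u(t, Z) = (¼)*0 = 0)
y = 1 (y = (0 - 1)*(-1) = -1*(-1) = 1)
U(B, S) = 0 (U(B, S) = (1*(B - S))*0 = (B - S)*0 = 0)
U(r(X), -2) - 909*1245 = 0 - 909*1245 = 0 - 1131705 = -1131705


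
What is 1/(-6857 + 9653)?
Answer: 1/2796 ≈ 0.00035765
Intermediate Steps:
1/(-6857 + 9653) = 1/2796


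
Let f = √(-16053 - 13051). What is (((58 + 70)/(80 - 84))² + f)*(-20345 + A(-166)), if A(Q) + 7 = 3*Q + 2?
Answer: -21348352 - 83392*I*√1819 ≈ -2.1348e+7 - 3.5566e+6*I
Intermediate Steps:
A(Q) = -5 + 3*Q (A(Q) = -7 + (3*Q + 2) = -7 + (2 + 3*Q) = -5 + 3*Q)
f = 4*I*√1819 (f = √(-29104) = 4*I*√1819 ≈ 170.6*I)
(((58 + 70)/(80 - 84))² + f)*(-20345 + A(-166)) = (((58 + 70)/(80 - 84))² + 4*I*√1819)*(-20345 + (-5 + 3*(-166))) = ((128/(-4))² + 4*I*√1819)*(-20345 + (-5 - 498)) = ((128*(-¼))² + 4*I*√1819)*(-20345 - 503) = ((-32)² + 4*I*√1819)*(-20848) = (1024 + 4*I*√1819)*(-20848) = -21348352 - 83392*I*√1819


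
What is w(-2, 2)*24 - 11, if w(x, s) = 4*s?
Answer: 181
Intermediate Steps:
w(-2, 2)*24 - 11 = (4*2)*24 - 11 = 8*24 - 11 = 192 - 11 = 181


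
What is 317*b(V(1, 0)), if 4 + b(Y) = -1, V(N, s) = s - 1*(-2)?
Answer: -1585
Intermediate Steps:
V(N, s) = 2 + s (V(N, s) = s + 2 = 2 + s)
b(Y) = -5 (b(Y) = -4 - 1 = -5)
317*b(V(1, 0)) = 317*(-5) = -1585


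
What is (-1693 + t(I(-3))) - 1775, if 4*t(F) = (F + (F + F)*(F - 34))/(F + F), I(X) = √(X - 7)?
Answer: -27811/8 + I*√10/4 ≈ -3476.4 + 0.79057*I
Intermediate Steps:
I(X) = √(-7 + X)
t(F) = (F + 2*F*(-34 + F))/(8*F) (t(F) = ((F + (F + F)*(F - 34))/(F + F))/4 = ((F + (2*F)*(-34 + F))/((2*F)))/4 = ((F + 2*F*(-34 + F))*(1/(2*F)))/4 = ((F + 2*F*(-34 + F))/(2*F))/4 = (F + 2*F*(-34 + F))/(8*F))
(-1693 + t(I(-3))) - 1775 = (-1693 + (-67/8 + √(-7 - 3)/4)) - 1775 = (-1693 + (-67/8 + √(-10)/4)) - 1775 = (-1693 + (-67/8 + (I*√10)/4)) - 1775 = (-1693 + (-67/8 + I*√10/4)) - 1775 = (-13611/8 + I*√10/4) - 1775 = -27811/8 + I*√10/4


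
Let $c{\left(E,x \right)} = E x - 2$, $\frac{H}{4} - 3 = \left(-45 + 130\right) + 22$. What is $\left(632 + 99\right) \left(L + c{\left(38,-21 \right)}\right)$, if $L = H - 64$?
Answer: $-309944$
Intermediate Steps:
$H = 440$ ($H = 12 + 4 \left(\left(-45 + 130\right) + 22\right) = 12 + 4 \left(85 + 22\right) = 12 + 4 \cdot 107 = 12 + 428 = 440$)
$c{\left(E,x \right)} = -2 + E x$
$L = 376$ ($L = 440 - 64 = 376$)
$\left(632 + 99\right) \left(L + c{\left(38,-21 \right)}\right) = \left(632 + 99\right) \left(376 + \left(-2 + 38 \left(-21\right)\right)\right) = 731 \left(376 - 800\right) = 731 \left(-424\right) = -309944$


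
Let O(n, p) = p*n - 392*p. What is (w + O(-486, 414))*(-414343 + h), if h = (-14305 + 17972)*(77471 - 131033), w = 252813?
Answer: 21784526657763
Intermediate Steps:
O(n, p) = -392*p + n*p (O(n, p) = n*p - 392*p = -392*p + n*p)
h = -196411854 (h = 3667*(-53562) = -196411854)
(w + O(-486, 414))*(-414343 + h) = (252813 + 414*(-392 - 486))*(-414343 - 196411854) = (252813 + 414*(-878))*(-196826197) = (252813 - 363492)*(-196826197) = -110679*(-196826197) = 21784526657763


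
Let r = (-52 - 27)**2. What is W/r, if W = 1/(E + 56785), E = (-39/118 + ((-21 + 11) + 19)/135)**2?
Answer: 3132900/1110286036179949 ≈ 2.8217e-9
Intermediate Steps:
E = 218089/3132900 (E = (-39*1/118 + (-10 + 19)*(1/135))**2 = (-39/118 + 9*(1/135))**2 = (-39/118 + 1/15)**2 = (-467/1770)**2 = 218089/3132900 ≈ 0.069613)
r = 6241 (r = (-79)**2 = 6241)
W = 3132900/177901944589 (W = 1/(218089/3132900 + 56785) = 1/(177901944589/3132900) = 3132900/177901944589 ≈ 1.7610e-5)
W/r = (3132900/177901944589)/6241 = (3132900/177901944589)*(1/6241) = 3132900/1110286036179949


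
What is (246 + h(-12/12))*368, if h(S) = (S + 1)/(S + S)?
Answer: 90528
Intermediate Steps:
h(S) = (1 + S)/(2*S) (h(S) = (1 + S)/((2*S)) = (1 + S)*(1/(2*S)) = (1 + S)/(2*S))
(246 + h(-12/12))*368 = (246 + (1 - 12/12)/(2*((-12/12))))*368 = (246 + (1 - 12*1/12)/(2*((-12*1/12))))*368 = (246 + (½)*(1 - 1)/(-1))*368 = (246 + (½)*(-1)*0)*368 = (246 + 0)*368 = 246*368 = 90528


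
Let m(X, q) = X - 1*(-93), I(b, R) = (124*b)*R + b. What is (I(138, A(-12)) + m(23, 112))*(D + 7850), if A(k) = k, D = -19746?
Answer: 2439750640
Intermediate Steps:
I(b, R) = b + 124*R*b (I(b, R) = 124*R*b + b = b + 124*R*b)
m(X, q) = 93 + X (m(X, q) = X + 93 = 93 + X)
(I(138, A(-12)) + m(23, 112))*(D + 7850) = (138*(1 + 124*(-12)) + (93 + 23))*(-19746 + 7850) = (138*(1 - 1488) + 116)*(-11896) = (138*(-1487) + 116)*(-11896) = (-205206 + 116)*(-11896) = -205090*(-11896) = 2439750640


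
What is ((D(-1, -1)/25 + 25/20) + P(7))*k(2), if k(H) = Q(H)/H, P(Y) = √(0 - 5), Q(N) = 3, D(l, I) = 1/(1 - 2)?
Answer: 363/200 + 3*I*√5/2 ≈ 1.815 + 3.3541*I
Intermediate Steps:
D(l, I) = -1 (D(l, I) = 1/(-1) = -1)
P(Y) = I*√5 (P(Y) = √(-5) = I*√5)
k(H) = 3/H
((D(-1, -1)/25 + 25/20) + P(7))*k(2) = ((-1/25 + 25/20) + I*√5)*(3/2) = ((-1*1/25 + 25*(1/20)) + I*√5)*(3*(½)) = ((-1/25 + 5/4) + I*√5)*(3/2) = (121/100 + I*√5)*(3/2) = 363/200 + 3*I*√5/2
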